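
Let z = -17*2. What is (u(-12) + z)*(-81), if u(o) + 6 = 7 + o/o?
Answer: 2592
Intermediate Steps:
u(o) = 2 (u(o) = -6 + (7 + o/o) = -6 + (7 + 1) = -6 + 8 = 2)
z = -34
(u(-12) + z)*(-81) = (2 - 34)*(-81) = -32*(-81) = 2592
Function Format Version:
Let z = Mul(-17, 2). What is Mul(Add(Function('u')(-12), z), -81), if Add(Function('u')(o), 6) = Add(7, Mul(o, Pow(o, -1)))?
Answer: 2592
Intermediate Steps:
Function('u')(o) = 2 (Function('u')(o) = Add(-6, Add(7, Mul(o, Pow(o, -1)))) = Add(-6, Add(7, 1)) = Add(-6, 8) = 2)
z = -34
Mul(Add(Function('u')(-12), z), -81) = Mul(Add(2, -34), -81) = Mul(-32, -81) = 2592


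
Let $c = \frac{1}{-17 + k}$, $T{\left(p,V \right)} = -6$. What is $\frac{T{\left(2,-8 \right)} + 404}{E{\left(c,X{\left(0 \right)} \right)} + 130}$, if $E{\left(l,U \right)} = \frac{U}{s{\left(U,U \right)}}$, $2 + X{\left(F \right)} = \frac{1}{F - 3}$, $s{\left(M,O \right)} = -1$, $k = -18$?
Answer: $\frac{1194}{397} \approx 3.0076$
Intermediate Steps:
$X{\left(F \right)} = -2 + \frac{1}{-3 + F}$ ($X{\left(F \right)} = -2 + \frac{1}{F - 3} = -2 + \frac{1}{-3 + F}$)
$c = - \frac{1}{35}$ ($c = \frac{1}{-17 - 18} = \frac{1}{-35} = - \frac{1}{35} \approx -0.028571$)
$E{\left(l,U \right)} = - U$ ($E{\left(l,U \right)} = \frac{U}{-1} = U \left(-1\right) = - U$)
$\frac{T{\left(2,-8 \right)} + 404}{E{\left(c,X{\left(0 \right)} \right)} + 130} = \frac{-6 + 404}{- \frac{7 - 0}{-3 + 0} + 130} = \frac{398}{- \frac{7 + 0}{-3} + 130} = \frac{398}{- \frac{\left(-1\right) 7}{3} + 130} = \frac{398}{\left(-1\right) \left(- \frac{7}{3}\right) + 130} = \frac{398}{\frac{7}{3} + 130} = \frac{398}{\frac{397}{3}} = 398 \cdot \frac{3}{397} = \frac{1194}{397}$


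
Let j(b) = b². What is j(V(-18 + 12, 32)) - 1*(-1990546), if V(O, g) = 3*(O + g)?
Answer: 1996630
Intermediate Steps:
V(O, g) = 3*O + 3*g
j(V(-18 + 12, 32)) - 1*(-1990546) = (3*(-18 + 12) + 3*32)² - 1*(-1990546) = (3*(-6) + 96)² + 1990546 = (-18 + 96)² + 1990546 = 78² + 1990546 = 6084 + 1990546 = 1996630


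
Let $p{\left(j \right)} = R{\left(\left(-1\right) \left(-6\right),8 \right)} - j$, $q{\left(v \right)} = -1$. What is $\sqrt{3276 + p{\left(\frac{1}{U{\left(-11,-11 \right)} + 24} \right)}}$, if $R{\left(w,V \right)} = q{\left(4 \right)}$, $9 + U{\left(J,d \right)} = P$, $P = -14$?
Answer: $\sqrt{3274} \approx 57.219$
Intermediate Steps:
$U{\left(J,d \right)} = -23$ ($U{\left(J,d \right)} = -9 - 14 = -23$)
$R{\left(w,V \right)} = -1$
$p{\left(j \right)} = -1 - j$
$\sqrt{3276 + p{\left(\frac{1}{U{\left(-11,-11 \right)} + 24} \right)}} = \sqrt{3276 - \left(1 + \frac{1}{-23 + 24}\right)} = \sqrt{3276 - 2} = \sqrt{3274}$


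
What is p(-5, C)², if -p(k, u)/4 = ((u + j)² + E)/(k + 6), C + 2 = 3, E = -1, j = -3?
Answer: 144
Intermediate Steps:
C = 1 (C = -2 + 3 = 1)
p(k, u) = -4*(-1 + (-3 + u)²)/(6 + k) (p(k, u) = -4*((u - 3)² - 1)/(k + 6) = -4*((-3 + u)² - 1)/(6 + k) = -4*(-1 + (-3 + u)²)/(6 + k))
p(-5, C)² = (4*(1 - (-3 + 1)²)/(6 - 5))² = (4*(1 - 1*(-2)²)/1)² = (4*1*(1 - 1*4))² = (4*1*(1 - 4))² = (4*1*(-3))² = (-12)² = 144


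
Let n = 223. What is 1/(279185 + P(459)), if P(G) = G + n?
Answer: 1/279867 ≈ 3.5731e-6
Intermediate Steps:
P(G) = 223 + G (P(G) = G + 223 = 223 + G)
1/(279185 + P(459)) = 1/(279185 + (223 + 459)) = 1/(279185 + 682) = 1/279867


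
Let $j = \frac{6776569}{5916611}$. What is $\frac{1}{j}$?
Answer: $\frac{5916611}{6776569} \approx 0.8731$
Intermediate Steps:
$j = \frac{6776569}{5916611}$ ($j = 6776569 \cdot \frac{1}{5916611} = \frac{6776569}{5916611} \approx 1.1453$)
$\frac{1}{j} = \frac{1}{\frac{6776569}{5916611}} = \frac{5916611}{6776569}$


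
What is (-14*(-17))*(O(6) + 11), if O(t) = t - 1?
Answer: 3808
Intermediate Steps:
O(t) = -1 + t
(-14*(-17))*(O(6) + 11) = (-14*(-17))*((-1 + 6) + 11) = 238*(5 + 11) = 238*16 = 3808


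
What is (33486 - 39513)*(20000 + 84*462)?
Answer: -354435816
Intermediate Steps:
(33486 - 39513)*(20000 + 84*462) = -6027*(20000 + 38808) = -6027*58808 = -354435816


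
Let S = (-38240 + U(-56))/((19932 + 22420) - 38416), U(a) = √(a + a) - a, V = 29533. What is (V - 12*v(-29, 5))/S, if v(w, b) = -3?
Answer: -277749423216/91126123 - 29095896*I*√7/91126123 ≈ -3048.0 - 0.84477*I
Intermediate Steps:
U(a) = -a + √2*√a (U(a) = √(2*a) - a = √2*√a - a = -a + √2*√a)
S = -1591/164 + I*√7/984 (S = (-38240 + (-1*(-56) + √2*√(-56)))/((19932 + 22420) - 38416) = (-38240 + (56 + √2*(2*I*√14)))/(42352 - 38416) = (-38240 + (56 + 4*I*√7))/3936 = (-38184 + 4*I*√7)*(1/3936) = -1591/164 + I*√7/984 ≈ -9.7012 + 0.0026888*I)
(V - 12*v(-29, 5))/S = (29533 - 12*(-3))/(-1591/164 + I*√7/984) = (29533 - 1*(-36))/(-1591/164 + I*√7/984) = (29533 + 36)/(-1591/164 + I*√7/984) = 29569/(-1591/164 + I*√7/984)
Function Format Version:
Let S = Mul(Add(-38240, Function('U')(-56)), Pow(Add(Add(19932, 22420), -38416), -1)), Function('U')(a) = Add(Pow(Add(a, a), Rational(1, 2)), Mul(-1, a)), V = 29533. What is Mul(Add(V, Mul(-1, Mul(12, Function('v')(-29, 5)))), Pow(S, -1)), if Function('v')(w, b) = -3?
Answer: Add(Rational(-277749423216, 91126123), Mul(Rational(-29095896, 91126123), I, Pow(7, Rational(1, 2)))) ≈ Add(-3048.0, Mul(-0.84477, I))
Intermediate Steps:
Function('U')(a) = Add(Mul(-1, a), Mul(Pow(2, Rational(1, 2)), Pow(a, Rational(1, 2)))) (Function('U')(a) = Add(Pow(Mul(2, a), Rational(1, 2)), Mul(-1, a)) = Add(Mul(Pow(2, Rational(1, 2)), Pow(a, Rational(1, 2))), Mul(-1, a)) = Add(Mul(-1, a), Mul(Pow(2, Rational(1, 2)), Pow(a, Rational(1, 2)))))
S = Add(Rational(-1591, 164), Mul(Rational(1, 984), I, Pow(7, Rational(1, 2)))) (S = Mul(Add(-38240, Add(Mul(-1, -56), Mul(Pow(2, Rational(1, 2)), Pow(-56, Rational(1, 2))))), Pow(Add(Add(19932, 22420), -38416), -1)) = Mul(Add(-38240, Add(56, Mul(Pow(2, Rational(1, 2)), Mul(2, I, Pow(14, Rational(1, 2)))))), Pow(Add(42352, -38416), -1)) = Mul(Add(-38240, Add(56, Mul(4, I, Pow(7, Rational(1, 2))))), Pow(3936, -1)) = Mul(Add(-38184, Mul(4, I, Pow(7, Rational(1, 2)))), Rational(1, 3936)) = Add(Rational(-1591, 164), Mul(Rational(1, 984), I, Pow(7, Rational(1, 2)))) ≈ Add(-9.7012, Mul(0.0026888, I)))
Mul(Add(V, Mul(-1, Mul(12, Function('v')(-29, 5)))), Pow(S, -1)) = Mul(Add(29533, Mul(-1, Mul(12, -3))), Pow(Add(Rational(-1591, 164), Mul(Rational(1, 984), I, Pow(7, Rational(1, 2)))), -1)) = Mul(Add(29533, Mul(-1, -36)), Pow(Add(Rational(-1591, 164), Mul(Rational(1, 984), I, Pow(7, Rational(1, 2)))), -1)) = Mul(Add(29533, 36), Pow(Add(Rational(-1591, 164), Mul(Rational(1, 984), I, Pow(7, Rational(1, 2)))), -1)) = Mul(29569, Pow(Add(Rational(-1591, 164), Mul(Rational(1, 984), I, Pow(7, Rational(1, 2)))), -1))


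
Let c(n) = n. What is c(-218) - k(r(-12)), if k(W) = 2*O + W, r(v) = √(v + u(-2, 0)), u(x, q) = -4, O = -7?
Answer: -204 - 4*I ≈ -204.0 - 4.0*I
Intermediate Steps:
r(v) = √(-4 + v) (r(v) = √(v - 4) = √(-4 + v))
k(W) = -14 + W (k(W) = 2*(-7) + W = -14 + W)
c(-218) - k(r(-12)) = -218 - (-14 + √(-4 - 12)) = -218 - (-14 + √(-16)) = -218 - (-14 + 4*I) = -218 + (14 - 4*I) = -204 - 4*I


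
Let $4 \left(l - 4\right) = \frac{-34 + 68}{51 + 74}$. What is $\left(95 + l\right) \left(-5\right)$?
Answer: $- \frac{24767}{50} \approx -495.34$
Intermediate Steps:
$l = \frac{1017}{250}$ ($l = 4 + \frac{\left(-34 + 68\right) \frac{1}{51 + 74}}{4} = 4 + \frac{34 \cdot \frac{1}{125}}{4} = 4 + \frac{1}{4} \cdot \frac{34}{125} = 4 + \frac{17}{250} = \frac{1017}{250} \approx 4.068$)
$\left(95 + l\right) \left(-5\right) = \left(95 + \frac{1017}{250}\right) \left(-5\right) = \frac{24767}{250} \left(-5\right) = - \frac{24767}{50}$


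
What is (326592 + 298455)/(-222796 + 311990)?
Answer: 625047/89194 ≈ 7.0077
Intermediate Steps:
(326592 + 298455)/(-222796 + 311990) = 625047/89194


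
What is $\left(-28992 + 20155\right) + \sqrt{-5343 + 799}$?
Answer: $-8837 + 8 i \sqrt{71} \approx -8837.0 + 67.409 i$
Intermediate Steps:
$\left(-28992 + 20155\right) + \sqrt{-5343 + 799} = -8837 + \sqrt{-4544} = -8837 + 8 i \sqrt{71}$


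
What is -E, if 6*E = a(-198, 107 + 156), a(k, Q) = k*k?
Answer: -6534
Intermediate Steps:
a(k, Q) = k²
E = 6534 (E = (⅙)*(-198)² = (⅙)*39204 = 6534)
-E = -1*6534 = -6534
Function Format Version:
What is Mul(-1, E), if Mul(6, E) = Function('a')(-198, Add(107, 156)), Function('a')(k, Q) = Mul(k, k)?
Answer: -6534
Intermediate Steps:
Function('a')(k, Q) = Pow(k, 2)
E = 6534 (E = Mul(Rational(1, 6), Pow(-198, 2)) = Mul(Rational(1, 6), 39204) = 6534)
Mul(-1, E) = Mul(-1, 6534) = -6534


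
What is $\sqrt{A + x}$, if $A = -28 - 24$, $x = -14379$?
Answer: $i \sqrt{14431} \approx 120.13 i$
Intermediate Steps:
$A = -52$ ($A = -28 - 24 = -52$)
$\sqrt{A + x} = \sqrt{-52 - 14379} = \sqrt{-14431} = i \sqrt{14431}$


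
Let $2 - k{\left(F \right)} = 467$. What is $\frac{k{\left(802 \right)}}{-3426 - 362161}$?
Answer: $\frac{465}{365587} \approx 0.0012719$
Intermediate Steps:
$k{\left(F \right)} = -465$ ($k{\left(F \right)} = 2 - 467 = -465$)
$\frac{k{\left(802 \right)}}{-3426 - 362161} = - \frac{465}{-3426 - 362161} = - \frac{465}{-365587} = \left(-465\right) \left(- \frac{1}{365587}\right) = \frac{465}{365587}$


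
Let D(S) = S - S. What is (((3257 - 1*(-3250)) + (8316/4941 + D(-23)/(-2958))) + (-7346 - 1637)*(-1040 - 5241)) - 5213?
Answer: 10325503919/183 ≈ 5.6423e+7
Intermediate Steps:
D(S) = 0
(((3257 - 1*(-3250)) + (8316/4941 + D(-23)/(-2958))) + (-7346 - 1637)*(-1040 - 5241)) - 5213 = (((3257 - 1*(-3250)) + (8316/4941 + 0/(-2958))) + (-7346 - 1637)*(-1040 - 5241)) - 5213 = (((3257 + 3250) + (8316*(1/4941) + 0*(-1/2958))) - 8983*(-6281)) - 5213 = ((6507 + (308/183 + 0)) + 56422223) - 5213 = ((6507 + 308/183) + 56422223) - 5213 = (1191089/183 + 56422223) - 5213 = 10326457898/183 - 5213 = 10325503919/183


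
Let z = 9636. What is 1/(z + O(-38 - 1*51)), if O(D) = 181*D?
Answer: -1/6473 ≈ -0.00015449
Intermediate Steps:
1/(z + O(-38 - 1*51)) = 1/(9636 + 181*(-38 - 1*51)) = 1/(9636 + 181*(-38 - 51)) = 1/(9636 + 181*(-89)) = 1/(9636 - 16109) = 1/(-6473) = -1/6473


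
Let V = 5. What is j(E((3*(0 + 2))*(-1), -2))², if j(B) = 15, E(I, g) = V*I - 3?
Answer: 225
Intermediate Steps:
E(I, g) = -3 + 5*I (E(I, g) = 5*I - 3 = -3 + 5*I)
j(E((3*(0 + 2))*(-1), -2))² = 15² = 225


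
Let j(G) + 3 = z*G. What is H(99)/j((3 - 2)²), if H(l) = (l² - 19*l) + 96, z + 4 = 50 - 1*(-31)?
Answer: 4008/37 ≈ 108.32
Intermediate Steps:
z = 77 (z = -4 + (50 - 1*(-31)) = -4 + (50 + 31) = -4 + 81 = 77)
j(G) = -3 + 77*G
H(l) = 96 + l² - 19*l
H(99)/j((3 - 2)²) = (96 + 99² - 19*99)/(-3 + 77*(3 - 2)²) = (96 + 9801 - 1881)/(-3 + 77*1²) = 8016/(-3 + 77*1) = 8016/(-3 + 77) = 8016/74 = 8016*(1/74) = 4008/37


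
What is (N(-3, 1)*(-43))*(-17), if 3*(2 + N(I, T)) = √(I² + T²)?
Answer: -1462 + 731*√10/3 ≈ -691.46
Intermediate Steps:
N(I, T) = -2 + √(I² + T²)/3
(N(-3, 1)*(-43))*(-17) = ((-2 + √((-3)² + 1²)/3)*(-43))*(-17) = ((-2 + √(9 + 1)/3)*(-43))*(-17) = ((-2 + √10/3)*(-43))*(-17) = (86 - 43*√10/3)*(-17) = -1462 + 731*√10/3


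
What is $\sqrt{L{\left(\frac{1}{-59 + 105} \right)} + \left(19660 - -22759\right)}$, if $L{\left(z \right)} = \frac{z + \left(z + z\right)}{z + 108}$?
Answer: $\frac{\sqrt{1047365889566}}{4969} \approx 205.96$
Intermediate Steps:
$L{\left(z \right)} = \frac{3 z}{108 + z}$ ($L{\left(z \right)} = \frac{z + 2 z}{108 + z} = \frac{3 z}{108 + z}$)
$\sqrt{L{\left(\frac{1}{-59 + 105} \right)} + \left(19660 - -22759\right)} = \sqrt{\frac{3}{\left(-59 + 105\right) \left(108 + \frac{1}{-59 + 105}\right)} + \left(19660 - -22759\right)} = \sqrt{\frac{3}{46 \left(108 + \frac{1}{46}\right)} + \left(19660 + 22759\right)} = \sqrt{3 \cdot \frac{1}{46} \frac{1}{108 + \frac{1}{46}} + 42419} = \sqrt{3 \cdot \frac{1}{46} \frac{1}{\frac{4969}{46}} + 42419} = \sqrt{3 \cdot \frac{1}{46} \cdot \frac{46}{4969} + 42419} = \sqrt{\frac{3}{4969} + 42419} = \sqrt{\frac{210780014}{4969}} = \frac{\sqrt{1047365889566}}{4969}$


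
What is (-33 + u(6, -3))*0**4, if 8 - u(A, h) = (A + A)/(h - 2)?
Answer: 0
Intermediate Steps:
u(A, h) = 8 - 2*A/(-2 + h) (u(A, h) = 8 - (A + A)/(h - 2) = 8 - 2*A/(-2 + h))
(-33 + u(6, -3))*0**4 = (-33 + 2*(-8 - 1*6 + 4*(-3))/(-2 - 3))*0**4 = (-33 + 2*(-8 - 6 - 12)/(-5))*0 = (-33 + 2*(-1/5)*(-26))*0 = (-33 + 52/5)*0 = -113/5*0 = 0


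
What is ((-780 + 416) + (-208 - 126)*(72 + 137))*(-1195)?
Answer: 83853150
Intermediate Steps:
((-780 + 416) + (-208 - 126)*(72 + 137))*(-1195) = (-364 - 334*209)*(-1195) = (-364 - 69806)*(-1195) = -70170*(-1195) = 83853150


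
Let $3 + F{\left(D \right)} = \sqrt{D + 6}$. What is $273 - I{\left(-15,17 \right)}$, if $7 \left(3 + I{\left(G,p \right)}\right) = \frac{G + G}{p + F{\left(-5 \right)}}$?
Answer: $\frac{1934}{7} \approx 276.29$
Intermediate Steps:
$F{\left(D \right)} = -3 + \sqrt{6 + D}$ ($F{\left(D \right)} = -3 + \sqrt{D + 6} = -3 + \sqrt{6 + D}$)
$I{\left(G,p \right)} = -3 + \frac{2 G}{7 \left(-2 + p\right)}$ ($I{\left(G,p \right)} = -3 + \frac{\left(G + G\right) \frac{1}{p - \left(3 - \sqrt{6 - 5}\right)}}{7} = -3 + \frac{2 G \frac{1}{p - \left(3 - \sqrt{1}\right)}}{7} = -3 + \frac{2 G \frac{1}{p + \left(-3 + 1\right)}}{7} = -3 + \frac{2 G \frac{1}{p - 2}}{7} = -3 + \frac{2 G \frac{1}{-2 + p}}{7} = -3 + \frac{2 G}{7 \left(-2 + p\right)}$)
$273 - I{\left(-15,17 \right)} = 273 - \frac{42 - 357 + 2 \left(-15\right)}{7 \left(-2 + 17\right)} = 273 - \frac{42 - 357 - 30}{7 \cdot 15} = 273 - \frac{1}{7} \cdot \frac{1}{15} \left(-345\right) = 273 - - \frac{23}{7} = 273 + \frac{23}{7} = \frac{1934}{7}$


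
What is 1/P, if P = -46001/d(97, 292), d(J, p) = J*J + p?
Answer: -9701/46001 ≈ -0.21089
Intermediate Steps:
d(J, p) = p + J**2 (d(J, p) = J**2 + p = p + J**2)
P = -46001/9701 (P = -46001/(292 + 97**2) = -46001/(292 + 9409) = -46001/9701 ≈ -4.7419)
1/P = 1/(-46001/9701) = -9701/46001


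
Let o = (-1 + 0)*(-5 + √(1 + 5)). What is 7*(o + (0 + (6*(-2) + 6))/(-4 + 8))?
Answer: 49/2 - 7*√6 ≈ 7.3536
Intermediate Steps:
o = 5 - √6 (o = -(-5 + √6) = 5 - √6 ≈ 2.5505)
7*(o + (0 + (6*(-2) + 6))/(-4 + 8)) = 7*((5 - √6) + (0 + (6*(-2) + 6))/(-4 + 8)) = 7*((5 - √6) + (0 + (-12 + 6))/4) = 7*((5 - √6) + (0 - 6)*(¼)) = 7*((5 - √6) - 6*¼) = 7*((5 - √6) - 3/2) = 7*(7/2 - √6) = 49/2 - 7*√6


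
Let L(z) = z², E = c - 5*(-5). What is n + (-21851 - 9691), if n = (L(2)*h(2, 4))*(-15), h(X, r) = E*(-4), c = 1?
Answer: -25302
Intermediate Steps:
E = 26 (E = 1 - 5*(-5) = 1 + 25 = 26)
h(X, r) = -104 (h(X, r) = 26*(-4) = -104)
n = 6240 (n = (2²*(-104))*(-15) = (4*(-104))*(-15) = -416*(-15) = 6240)
n + (-21851 - 9691) = 6240 + (-21851 - 9691) = 6240 - 31542 = -25302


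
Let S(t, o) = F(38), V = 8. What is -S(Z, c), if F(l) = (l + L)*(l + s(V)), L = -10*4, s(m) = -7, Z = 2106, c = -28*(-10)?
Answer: 62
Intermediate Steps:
c = 280
L = -40
F(l) = (-40 + l)*(-7 + l) (F(l) = (l - 40)*(l - 7) = (-40 + l)*(-7 + l))
S(t, o) = -62 (S(t, o) = 280 + 38**2 - 47*38 = 280 + 1444 - 1786 = -62)
-S(Z, c) = -1*(-62) = 62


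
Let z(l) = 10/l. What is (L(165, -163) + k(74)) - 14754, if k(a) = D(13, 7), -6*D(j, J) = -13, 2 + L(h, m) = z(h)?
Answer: -324583/22 ≈ -14754.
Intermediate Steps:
L(h, m) = -2 + 10/h
D(j, J) = 13/6 (D(j, J) = -1/6*(-13) = 13/6)
k(a) = 13/6
(L(165, -163) + k(74)) - 14754 = ((-2 + 10/165) + 13/6) - 14754 = ((-2 + 10*(1/165)) + 13/6) - 14754 = ((-2 + 2/33) + 13/6) - 14754 = (-64/33 + 13/6) - 14754 = 5/22 - 14754 = -324583/22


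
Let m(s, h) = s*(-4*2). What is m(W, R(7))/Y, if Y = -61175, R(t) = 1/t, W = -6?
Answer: -48/61175 ≈ -0.00078463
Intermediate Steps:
m(s, h) = -8*s (m(s, h) = s*(-8) = -8*s)
m(W, R(7))/Y = -8*(-6)/(-61175) = 48*(-1/61175) = -48/61175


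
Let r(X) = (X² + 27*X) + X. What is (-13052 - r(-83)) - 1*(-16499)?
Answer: -1118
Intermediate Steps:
r(X) = X² + 28*X
(-13052 - r(-83)) - 1*(-16499) = (-13052 - (-83)*(28 - 83)) - 1*(-16499) = (-13052 - (-83)*(-55)) + 16499 = (-13052 - 1*4565) + 16499 = (-13052 - 4565) + 16499 = -17617 + 16499 = -1118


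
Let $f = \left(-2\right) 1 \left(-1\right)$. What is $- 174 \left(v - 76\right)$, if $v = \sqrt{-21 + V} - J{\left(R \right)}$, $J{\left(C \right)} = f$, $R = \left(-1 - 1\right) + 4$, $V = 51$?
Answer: $13572 - 174 \sqrt{30} \approx 12619.0$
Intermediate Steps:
$R = 2$ ($R = -2 + 4 = 2$)
$f = 2$ ($f = \left(-2\right) \left(-1\right) = 2$)
$J{\left(C \right)} = 2$
$v = -2 + \sqrt{30}$ ($v = \sqrt{-21 + 51} - 2 = \sqrt{30} - 2 = -2 + \sqrt{30} \approx 3.4772$)
$- 174 \left(v - 76\right) = - 174 \left(\left(-2 + \sqrt{30}\right) - 76\right) = - 174 \left(-78 + \sqrt{30}\right) = 13572 - 174 \sqrt{30}$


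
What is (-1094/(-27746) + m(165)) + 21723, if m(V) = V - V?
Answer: 301363726/13873 ≈ 21723.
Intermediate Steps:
m(V) = 0
(-1094/(-27746) + m(165)) + 21723 = (-1094/(-27746) + 0) + 21723 = (-1094*(-1/27746) + 0) + 21723 = (547/13873 + 0) + 21723 = 547/13873 + 21723 = 301363726/13873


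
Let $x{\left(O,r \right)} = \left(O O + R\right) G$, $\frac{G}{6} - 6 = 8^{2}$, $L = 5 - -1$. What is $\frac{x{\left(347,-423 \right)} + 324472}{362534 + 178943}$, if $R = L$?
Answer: $\frac{50898772}{541477} \approx 94.0$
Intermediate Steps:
$L = 6$ ($L = 5 + 1 = 6$)
$R = 6$
$G = 420$ ($G = 36 + 6 \cdot 8^{2} = 36 + 6 \cdot 64 = 36 + 384 = 420$)
$x{\left(O,r \right)} = 2520 + 420 O^{2}$ ($x{\left(O,r \right)} = \left(O O + 6\right) 420 = \left(O^{2} + 6\right) 420 = \left(6 + O^{2}\right) 420 = 2520 + 420 O^{2}$)
$\frac{x{\left(347,-423 \right)} + 324472}{362534 + 178943} = \frac{\left(2520 + 420 \cdot 347^{2}\right) + 324472}{362534 + 178943} = \frac{\left(2520 + 420 \cdot 120409\right) + 324472}{541477} = \left(\left(2520 + 50571780\right) + 324472\right) \frac{1}{541477} = \left(50574300 + 324472\right) \frac{1}{541477} = 50898772 \cdot \frac{1}{541477} = \frac{50898772}{541477}$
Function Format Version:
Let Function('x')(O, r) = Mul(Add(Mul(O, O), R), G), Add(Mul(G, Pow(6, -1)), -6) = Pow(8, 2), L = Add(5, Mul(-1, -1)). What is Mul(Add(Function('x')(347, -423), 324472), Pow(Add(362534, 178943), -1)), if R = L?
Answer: Rational(50898772, 541477) ≈ 94.000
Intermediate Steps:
L = 6 (L = Add(5, 1) = 6)
R = 6
G = 420 (G = Add(36, Mul(6, Pow(8, 2))) = Add(36, Mul(6, 64)) = Add(36, 384) = 420)
Function('x')(O, r) = Add(2520, Mul(420, Pow(O, 2))) (Function('x')(O, r) = Mul(Add(Mul(O, O), 6), 420) = Mul(Add(Pow(O, 2), 6), 420) = Mul(Add(6, Pow(O, 2)), 420) = Add(2520, Mul(420, Pow(O, 2))))
Mul(Add(Function('x')(347, -423), 324472), Pow(Add(362534, 178943), -1)) = Mul(Add(Add(2520, Mul(420, Pow(347, 2))), 324472), Pow(Add(362534, 178943), -1)) = Mul(Add(Add(2520, Mul(420, 120409)), 324472), Pow(541477, -1)) = Mul(Add(Add(2520, 50571780), 324472), Rational(1, 541477)) = Mul(Add(50574300, 324472), Rational(1, 541477)) = Mul(50898772, Rational(1, 541477)) = Rational(50898772, 541477)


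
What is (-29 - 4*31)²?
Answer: 23409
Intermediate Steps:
(-29 - 4*31)² = (-29 - 124)² = (-153)² = 23409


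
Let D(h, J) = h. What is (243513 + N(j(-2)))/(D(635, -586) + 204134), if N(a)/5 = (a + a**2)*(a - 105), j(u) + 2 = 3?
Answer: 242473/204769 ≈ 1.1841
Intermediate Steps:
j(u) = 1 (j(u) = -2 + 3 = 1)
N(a) = 5*(-105 + a)*(a + a**2) (N(a) = 5*((a + a**2)*(a - 105)) = 5*((a + a**2)*(-105 + a)) = 5*((-105 + a)*(a + a**2)) = 5*(-105 + a)*(a + a**2))
(243513 + N(j(-2)))/(D(635, -586) + 204134) = (243513 + 5*1*(-105 + 1**2 - 104*1))/(635 + 204134) = (243513 + 5*1*(-105 + 1 - 104))/204769 = (243513 + 5*1*(-208))*(1/204769) = (243513 - 1040)*(1/204769) = 242473*(1/204769) = 242473/204769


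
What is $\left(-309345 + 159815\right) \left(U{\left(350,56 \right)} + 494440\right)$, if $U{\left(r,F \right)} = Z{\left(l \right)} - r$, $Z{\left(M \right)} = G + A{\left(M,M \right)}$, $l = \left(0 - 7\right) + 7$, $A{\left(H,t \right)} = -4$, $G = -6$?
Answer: $-73879782400$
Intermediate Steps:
$l = 0$ ($l = -7 + 7 = 0$)
$Z{\left(M \right)} = -10$ ($Z{\left(M \right)} = -6 - 4 = -10$)
$U{\left(r,F \right)} = -10 - r$
$\left(-309345 + 159815\right) \left(U{\left(350,56 \right)} + 494440\right) = \left(-309345 + 159815\right) \left(\left(-10 - 350\right) + 494440\right) = - 149530 \left(\left(-10 - 350\right) + 494440\right) = - 149530 \left(-360 + 494440\right) = \left(-149530\right) 494080 = -73879782400$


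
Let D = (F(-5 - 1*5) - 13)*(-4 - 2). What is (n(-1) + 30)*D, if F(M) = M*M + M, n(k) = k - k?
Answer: -13860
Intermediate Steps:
n(k) = 0
F(M) = M + M² (F(M) = M² + M = M + M²)
D = -462 (D = ((-5 - 1*5)*(1 + (-5 - 1*5)) - 13)*(-4 - 2) = ((-5 - 5)*(1 + (-5 - 5)) - 13)*(-6) = (-10*(1 - 10) - 13)*(-6) = (-10*(-9) - 13)*(-6) = (90 - 13)*(-6) = 77*(-6) = -462)
(n(-1) + 30)*D = (0 + 30)*(-462) = 30*(-462) = -13860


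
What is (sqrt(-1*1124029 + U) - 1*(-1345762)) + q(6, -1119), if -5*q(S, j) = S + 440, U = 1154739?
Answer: 6728364/5 + sqrt(30710) ≈ 1.3458e+6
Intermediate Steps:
q(S, j) = -88 - S/5 (q(S, j) = -(S + 440)/5 = -(440 + S)/5 = -88 - S/5)
(sqrt(-1*1124029 + U) - 1*(-1345762)) + q(6, -1119) = (sqrt(-1*1124029 + 1154739) - 1*(-1345762)) + (-88 - 1/5*6) = (sqrt(-1124029 + 1154739) + 1345762) + (-88 - 6/5) = (sqrt(30710) + 1345762) - 446/5 = (1345762 + sqrt(30710)) - 446/5 = 6728364/5 + sqrt(30710)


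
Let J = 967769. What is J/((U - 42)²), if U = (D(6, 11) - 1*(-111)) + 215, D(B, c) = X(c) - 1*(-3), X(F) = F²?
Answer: 967769/166464 ≈ 5.8137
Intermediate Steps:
D(B, c) = 3 + c² (D(B, c) = c² - 1*(-3) = c² + 3 = 3 + c²)
U = 450 (U = ((3 + 11²) - 1*(-111)) + 215 = ((3 + 121) + 111) + 215 = (124 + 111) + 215 = 235 + 215 = 450)
J/((U - 42)²) = 967769/((450 - 42)²) = 967769/(408²) = 967769/166464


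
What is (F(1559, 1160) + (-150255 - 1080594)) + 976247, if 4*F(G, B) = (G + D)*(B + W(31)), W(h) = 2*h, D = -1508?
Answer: -478043/2 ≈ -2.3902e+5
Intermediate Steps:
F(G, B) = (-1508 + G)*(62 + B)/4 (F(G, B) = ((G - 1508)*(B + 2*31))/4 = ((-1508 + G)*(B + 62))/4 = ((-1508 + G)*(62 + B))/4 = (-1508 + G)*(62 + B)/4)
(F(1559, 1160) + (-150255 - 1080594)) + 976247 = ((-23374 - 377*1160 + (31/2)*1559 + (1/4)*1160*1559) + (-150255 - 1080594)) + 976247 = ((-23374 - 437320 + 48329/2 + 452110) - 1230849) + 976247 = (31161/2 - 1230849) + 976247 = -2430537/2 + 976247 = -478043/2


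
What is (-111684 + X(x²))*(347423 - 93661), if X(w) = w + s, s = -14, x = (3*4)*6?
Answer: -27029205668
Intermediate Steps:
x = 72 (x = 12*6 = 72)
X(w) = -14 + w (X(w) = w - 14 = -14 + w)
(-111684 + X(x²))*(347423 - 93661) = (-111684 + (-14 + 72²))*(347423 - 93661) = (-111684 + (-14 + 5184))*253762 = (-111684 + 5170)*253762 = -106514*253762 = -27029205668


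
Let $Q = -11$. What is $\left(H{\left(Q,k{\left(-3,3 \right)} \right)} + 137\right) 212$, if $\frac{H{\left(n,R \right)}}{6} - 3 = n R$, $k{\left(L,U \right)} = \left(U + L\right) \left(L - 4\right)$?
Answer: $32860$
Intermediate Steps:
$k{\left(L,U \right)} = \left(-4 + L\right) \left(L + U\right)$ ($k{\left(L,U \right)} = \left(L + U\right) \left(-4 + L\right) = \left(-4 + L\right) \left(L + U\right)$)
$H{\left(n,R \right)} = 18 + 6 R n$ ($H{\left(n,R \right)} = 18 + 6 n R = 18 + 6 R n$)
$\left(H{\left(Q,k{\left(-3,3 \right)} \right)} + 137\right) 212 = \left(\left(18 + 6 \left(\left(-3\right)^{2} - -12 - 12 - 9\right) \left(-11\right)\right) + 137\right) 212 = \left(\left(18 + 6 \left(9 + 12 - 12 - 9\right) \left(-11\right)\right) + 137\right) 212 = \left(\left(18 + 6 \cdot 0 \left(-11\right)\right) + 137\right) 212 = \left(\left(18 + 0\right) + 137\right) 212 = \left(18 + 137\right) 212 = 155 \cdot 212 = 32860$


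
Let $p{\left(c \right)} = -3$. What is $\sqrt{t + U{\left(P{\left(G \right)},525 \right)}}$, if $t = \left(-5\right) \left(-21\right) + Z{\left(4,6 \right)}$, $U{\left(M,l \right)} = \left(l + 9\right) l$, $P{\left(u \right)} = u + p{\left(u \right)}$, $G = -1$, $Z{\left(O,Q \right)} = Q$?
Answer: $\sqrt{280461} \approx 529.59$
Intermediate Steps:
$P{\left(u \right)} = -3 + u$ ($P{\left(u \right)} = u - 3 = -3 + u$)
$U{\left(M,l \right)} = l \left(9 + l\right)$ ($U{\left(M,l \right)} = \left(9 + l\right) l = l \left(9 + l\right)$)
$t = 111$ ($t = \left(-5\right) \left(-21\right) + 6 = 105 + 6 = 111$)
$\sqrt{t + U{\left(P{\left(G \right)},525 \right)}} = \sqrt{111 + 525 \left(9 + 525\right)} = \sqrt{111 + 525 \cdot 534} = \sqrt{111 + 280350} = \sqrt{280461}$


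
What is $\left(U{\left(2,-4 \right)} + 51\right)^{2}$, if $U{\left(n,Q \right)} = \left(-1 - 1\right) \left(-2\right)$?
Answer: $3025$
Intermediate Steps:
$U{\left(n,Q \right)} = 4$ ($U{\left(n,Q \right)} = \left(-2\right) \left(-2\right) = 4$)
$\left(U{\left(2,-4 \right)} + 51\right)^{2} = \left(4 + 51\right)^{2} = 55^{2} = 3025$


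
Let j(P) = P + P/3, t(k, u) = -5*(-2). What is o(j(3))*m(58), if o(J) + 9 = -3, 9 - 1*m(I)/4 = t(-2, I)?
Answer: 48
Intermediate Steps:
t(k, u) = 10
m(I) = -4 (m(I) = 36 - 4*10 = 36 - 40 = -4)
j(P) = 4*P/3 (j(P) = P + P*(1/3) = P + P/3 = 4*P/3)
o(J) = -12 (o(J) = -9 - 3 = -12)
o(j(3))*m(58) = -12*(-4) = 48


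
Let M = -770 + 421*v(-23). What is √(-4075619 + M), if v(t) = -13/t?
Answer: I*√2156283902/23 ≈ 2018.9*I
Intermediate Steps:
M = -12237/23 (M = -770 + 421*(-13/(-23)) = -770 + 421*(-13*(-1/23)) = -770 + 421*(13/23) = -770 + 5473/23 = -12237/23 ≈ -532.04)
√(-4075619 + M) = √(-4075619 - 12237/23) = √(-93751474/23) = I*√2156283902/23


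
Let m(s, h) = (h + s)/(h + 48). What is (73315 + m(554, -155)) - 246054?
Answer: -18483472/107 ≈ -1.7274e+5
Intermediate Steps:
m(s, h) = (h + s)/(48 + h)
(73315 + m(554, -155)) - 246054 = (73315 + (-155 + 554)/(48 - 155)) - 246054 = (73315 + 399/(-107)) - 246054 = (73315 - 1/107*399) - 246054 = (73315 - 399/107) - 246054 = 7844306/107 - 246054 = -18483472/107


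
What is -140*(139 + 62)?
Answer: -28140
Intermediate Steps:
-140*(139 + 62) = -140*201 = -28140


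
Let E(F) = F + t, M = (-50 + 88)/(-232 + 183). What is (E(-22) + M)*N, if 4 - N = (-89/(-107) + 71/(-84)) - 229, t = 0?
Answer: -194772225/36701 ≈ -5307.0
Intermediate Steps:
M = -38/49 (M = 38/(-49) = 38*(-1/49) = -38/49 ≈ -0.77551)
E(F) = F (E(F) = F + 0 = F)
N = 2094325/8988 (N = 4 - ((-89/(-107) + 71/(-84)) - 229) = 4 - ((-89*(-1/107) + 71*(-1/84)) - 229) = 4 - ((89/107 - 71/84) - 229) = 4 - (-121/8988 - 229) = 4 - 1*(-2058373/8988) = 4 + 2058373/8988 = 2094325/8988 ≈ 233.01)
(E(-22) + M)*N = (-22 - 38/49)*(2094325/8988) = -1116/49*2094325/8988 = -194772225/36701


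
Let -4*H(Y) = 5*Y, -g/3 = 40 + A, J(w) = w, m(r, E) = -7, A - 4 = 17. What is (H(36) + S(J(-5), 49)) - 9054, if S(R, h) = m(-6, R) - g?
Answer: -8923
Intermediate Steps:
A = 21 (A = 4 + 17 = 21)
g = -183 (g = -3*(40 + 21) = -3*61 = -183)
H(Y) = -5*Y/4
S(R, h) = 176 (S(R, h) = -7 - 1*(-183) = -7 + 183 = 176)
(H(36) + S(J(-5), 49)) - 9054 = (-5/4*36 + 176) - 9054 = (-45 + 176) - 9054 = 131 - 9054 = -8923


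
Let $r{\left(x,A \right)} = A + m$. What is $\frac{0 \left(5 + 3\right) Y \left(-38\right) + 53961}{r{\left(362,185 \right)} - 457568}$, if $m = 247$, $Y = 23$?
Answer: $- \frac{53961}{457136} \approx -0.11804$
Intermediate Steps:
$r{\left(x,A \right)} = 247 + A$ ($r{\left(x,A \right)} = A + 247 = 247 + A$)
$\frac{0 \left(5 + 3\right) Y \left(-38\right) + 53961}{r{\left(362,185 \right)} - 457568} = \frac{0 \left(5 + 3\right) 23 \left(-38\right) + 53961}{\left(247 + 185\right) - 457568} = \frac{0 \cdot 8 \cdot 23 \left(-38\right) + 53961}{432 - 457568} = \frac{0 \cdot 23 \left(-38\right) + 53961}{-457136} = \left(0 \left(-38\right) + 53961\right) \left(- \frac{1}{457136}\right) = \left(0 + 53961\right) \left(- \frac{1}{457136}\right) = 53961 \left(- \frac{1}{457136}\right) = - \frac{53961}{457136}$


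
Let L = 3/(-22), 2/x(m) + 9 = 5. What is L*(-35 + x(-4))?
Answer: 213/44 ≈ 4.8409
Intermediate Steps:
x(m) = -½ (x(m) = 2/(-9 + 5) = 2/(-4) = 2*(-¼) = -½)
L = -3/22 (L = 3*(-1/22) = -3/22 ≈ -0.13636)
L*(-35 + x(-4)) = -3*(-35 - ½)/22 = -3/22*(-71/2) = 213/44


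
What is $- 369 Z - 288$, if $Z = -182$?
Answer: $66870$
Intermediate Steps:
$- 369 Z - 288 = \left(-369\right) \left(-182\right) - 288 = 67158 - 288 = 66870$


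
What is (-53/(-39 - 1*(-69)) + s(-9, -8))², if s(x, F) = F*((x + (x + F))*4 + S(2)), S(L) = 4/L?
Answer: 596678329/900 ≈ 6.6298e+5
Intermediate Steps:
s(x, F) = F*(2 + 4*F + 8*x) (s(x, F) = F*((x + (x + F))*4 + 4/2) = F*((x + (F + x))*4 + 4*(½)) = F*((F + 2*x)*4 + 2) = F*((4*F + 8*x) + 2) = F*(2 + 4*F + 8*x))
(-53/(-39 - 1*(-69)) + s(-9, -8))² = (-53/(-39 - 1*(-69)) + 2*(-8)*(1 + 2*(-8) + 4*(-9)))² = (-53/(-39 + 69) + 2*(-8)*(1 - 16 - 36))² = (-53/30 + 2*(-8)*(-51))² = (-53*1/30 + 816)² = (-53/30 + 816)² = (24427/30)² = 596678329/900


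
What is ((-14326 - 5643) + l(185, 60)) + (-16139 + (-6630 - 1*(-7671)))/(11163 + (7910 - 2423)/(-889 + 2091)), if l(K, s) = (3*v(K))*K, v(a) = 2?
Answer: -253170293563/13423413 ≈ -18860.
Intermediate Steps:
l(K, s) = 6*K (l(K, s) = (3*2)*K = 6*K)
((-14326 - 5643) + l(185, 60)) + (-16139 + (-6630 - 1*(-7671)))/(11163 + (7910 - 2423)/(-889 + 2091)) = ((-14326 - 5643) + 6*185) + (-16139 + (-6630 - 1*(-7671)))/(11163 + (7910 - 2423)/(-889 + 2091)) = (-19969 + 1110) + (-16139 + (-6630 + 7671))/(11163 + 5487/1202) = -18859 + (-16139 + 1041)/(11163 + 5487*(1/1202)) = -18859 - 15098/(11163 + 5487/1202) = -18859 - 15098/13423413/1202 = -18859 - 15098*1202/13423413 = -18859 - 18147796/13423413 = -253170293563/13423413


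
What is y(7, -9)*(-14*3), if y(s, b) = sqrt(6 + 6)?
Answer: -84*sqrt(3) ≈ -145.49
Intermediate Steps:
y(s, b) = 2*sqrt(3) (y(s, b) = sqrt(12) = 2*sqrt(3))
y(7, -9)*(-14*3) = (2*sqrt(3))*(-14*3) = (2*sqrt(3))*(-42) = -84*sqrt(3)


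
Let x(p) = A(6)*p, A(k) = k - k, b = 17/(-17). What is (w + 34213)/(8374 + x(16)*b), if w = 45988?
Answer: 80201/8374 ≈ 9.5774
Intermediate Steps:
b = -1 (b = 17*(-1/17) = -1)
A(k) = 0
x(p) = 0 (x(p) = 0*p = 0)
(w + 34213)/(8374 + x(16)*b) = (45988 + 34213)/(8374 + 0*(-1)) = 80201/(8374 + 0) = 80201/8374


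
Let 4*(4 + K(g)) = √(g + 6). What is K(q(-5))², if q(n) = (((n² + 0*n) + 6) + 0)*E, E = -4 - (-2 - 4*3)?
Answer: (8 - √79)²/4 ≈ 0.19722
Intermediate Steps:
E = 10 (E = -4 - (-2 - 12) = -4 - 1*(-14) = -4 + 14 = 10)
q(n) = 60 + 10*n² (q(n) = (((n² + 0*n) + 6) + 0)*10 = (((n² + 0) + 6) + 0)*10 = ((n² + 6) + 0)*10 = ((6 + n²) + 0)*10 = (6 + n²)*10 = 60 + 10*n²)
K(g) = -4 + √(6 + g)/4 (K(g) = -4 + √(g + 6)/4 = -4 + √(6 + g)/4)
K(q(-5))² = (-4 + √(6 + (60 + 10*(-5)²))/4)² = (-4 + √(6 + (60 + 10*25))/4)² = (-4 + √(6 + (60 + 250))/4)² = (-4 + √(6 + 310)/4)² = (-4 + √316/4)² = (-4 + (2*√79)/4)² = (-4 + √79/2)²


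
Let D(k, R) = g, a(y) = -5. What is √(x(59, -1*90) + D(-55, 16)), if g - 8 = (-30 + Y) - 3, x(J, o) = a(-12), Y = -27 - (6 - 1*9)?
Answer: 3*I*√6 ≈ 7.3485*I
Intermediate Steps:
Y = -24 (Y = -27 - (6 - 9) = -27 - 1*(-3) = -27 + 3 = -24)
x(J, o) = -5
g = -49 (g = 8 + ((-30 - 24) - 3) = 8 + (-54 - 3) = 8 - 57 = -49)
D(k, R) = -49
√(x(59, -1*90) + D(-55, 16)) = √(-5 - 49) = √(-54) = 3*I*√6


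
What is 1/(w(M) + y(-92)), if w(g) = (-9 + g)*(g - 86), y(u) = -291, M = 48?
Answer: -1/1773 ≈ -0.00056402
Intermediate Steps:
w(g) = (-86 + g)*(-9 + g) (w(g) = (-9 + g)*(-86 + g) = (-86 + g)*(-9 + g))
1/(w(M) + y(-92)) = 1/((774 + 48² - 95*48) - 291) = 1/((774 + 2304 - 4560) - 291) = 1/(-1482 - 291) = 1/(-1773) = -1/1773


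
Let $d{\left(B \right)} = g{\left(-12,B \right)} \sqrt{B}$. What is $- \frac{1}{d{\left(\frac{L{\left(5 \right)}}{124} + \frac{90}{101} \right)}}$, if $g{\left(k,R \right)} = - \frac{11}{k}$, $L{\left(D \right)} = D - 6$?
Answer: $- \frac{24 \sqrt{34625729}}{121649} \approx -1.1609$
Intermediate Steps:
$L{\left(D \right)} = -6 + D$
$d{\left(B \right)} = \frac{11 \sqrt{B}}{12}$ ($d{\left(B \right)} = - \frac{11}{-12} \sqrt{B} = \left(-11\right) \left(- \frac{1}{12}\right) \sqrt{B} = \frac{11 \sqrt{B}}{12}$)
$- \frac{1}{d{\left(\frac{L{\left(5 \right)}}{124} + \frac{90}{101} \right)}} = - \frac{1}{\frac{11}{12} \sqrt{\frac{-6 + 5}{124} + \frac{90}{101}}} = - \frac{1}{\frac{11}{12} \sqrt{\left(-1\right) \frac{1}{124} + 90 \cdot \frac{1}{101}}} = - \frac{1}{\frac{11}{12} \sqrt{- \frac{1}{124} + \frac{90}{101}}} = - \frac{1}{\frac{11}{12} \sqrt{\frac{11059}{12524}}} = - \frac{1}{\frac{11}{12} \frac{\sqrt{34625729}}{6262}} = - \frac{1}{\frac{11}{75144} \sqrt{34625729}} = - \frac{24 \sqrt{34625729}}{121649}$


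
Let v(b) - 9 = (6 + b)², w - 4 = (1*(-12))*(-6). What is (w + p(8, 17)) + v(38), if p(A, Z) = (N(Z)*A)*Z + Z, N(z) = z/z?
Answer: 2174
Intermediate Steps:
N(z) = 1
p(A, Z) = Z + A*Z (p(A, Z) = (1*A)*Z + Z = A*Z + Z = Z + A*Z)
w = 76 (w = 4 + (1*(-12))*(-6) = 4 - 12*(-6) = 4 + 72 = 76)
v(b) = 9 + (6 + b)²
(w + p(8, 17)) + v(38) = (76 + 17*(1 + 8)) + (9 + (6 + 38)²) = (76 + 17*9) + (9 + 44²) = (76 + 153) + (9 + 1936) = 229 + 1945 = 2174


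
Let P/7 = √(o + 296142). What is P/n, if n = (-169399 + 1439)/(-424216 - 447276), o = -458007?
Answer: 240807*I*√17985/2210 ≈ 14613.0*I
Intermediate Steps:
n = 2210/11467 (n = -167960/(-871492) = -167960*(-1/871492) = 2210/11467 ≈ 0.19273)
P = 21*I*√17985 (P = 7*√(-458007 + 296142) = 7*√(-161865) = 7*(3*I*√17985) = 21*I*√17985 ≈ 2816.3*I)
P/n = (21*I*√17985)/(2210/11467) = (21*I*√17985)*(11467/2210) = 240807*I*√17985/2210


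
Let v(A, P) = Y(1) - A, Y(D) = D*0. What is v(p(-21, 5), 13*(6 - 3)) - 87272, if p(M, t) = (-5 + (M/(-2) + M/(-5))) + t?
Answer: -872867/10 ≈ -87287.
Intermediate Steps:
Y(D) = 0
p(M, t) = -5 + t - 7*M/10 (p(M, t) = (-5 + (M*(-½) + M*(-⅕))) + t = (-5 + (-M/2 - M/5)) + t = (-5 - 7*M/10) + t = -5 + t - 7*M/10)
v(A, P) = -A (v(A, P) = 0 - A = -A)
v(p(-21, 5), 13*(6 - 3)) - 87272 = -(-5 + 5 - 7/10*(-21)) - 87272 = -(-5 + 5 + 147/10) - 87272 = -1*147/10 - 87272 = -147/10 - 87272 = -872867/10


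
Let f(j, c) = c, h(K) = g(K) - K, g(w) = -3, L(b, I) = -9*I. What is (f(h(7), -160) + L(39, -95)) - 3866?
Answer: -3171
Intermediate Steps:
h(K) = -3 - K
(f(h(7), -160) + L(39, -95)) - 3866 = (-160 - 9*(-95)) - 3866 = (-160 + 855) - 3866 = 695 - 3866 = -3171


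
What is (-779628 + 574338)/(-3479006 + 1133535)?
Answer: 205290/2345471 ≈ 0.087526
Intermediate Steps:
(-779628 + 574338)/(-3479006 + 1133535) = -205290/(-2345471) = -205290*(-1/2345471) = 205290/2345471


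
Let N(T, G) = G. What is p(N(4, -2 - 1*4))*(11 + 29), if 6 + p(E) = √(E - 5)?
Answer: -240 + 40*I*√11 ≈ -240.0 + 132.67*I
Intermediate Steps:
p(E) = -6 + √(-5 + E) (p(E) = -6 + √(E - 5) = -6 + √(-5 + E))
p(N(4, -2 - 1*4))*(11 + 29) = (-6 + √(-5 + (-2 - 1*4)))*(11 + 29) = (-6 + √(-5 + (-2 - 4)))*40 = (-6 + √(-5 - 6))*40 = (-6 + √(-11))*40 = (-6 + I*√11)*40 = -240 + 40*I*√11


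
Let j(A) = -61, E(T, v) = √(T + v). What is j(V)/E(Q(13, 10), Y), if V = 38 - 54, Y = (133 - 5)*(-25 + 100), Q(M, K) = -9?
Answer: -61*√9591/9591 ≈ -0.62287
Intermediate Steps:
Y = 9600 (Y = 128*75 = 9600)
V = -16
j(V)/E(Q(13, 10), Y) = -61/√(-9 + 9600) = -61*√9591/9591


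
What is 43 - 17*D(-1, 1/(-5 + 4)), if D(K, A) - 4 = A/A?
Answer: -42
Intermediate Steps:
D(K, A) = 5 (D(K, A) = 4 + A/A = 4 + 1 = 5)
43 - 17*D(-1, 1/(-5 + 4)) = 43 - 17*5 = 43 - 85 = -42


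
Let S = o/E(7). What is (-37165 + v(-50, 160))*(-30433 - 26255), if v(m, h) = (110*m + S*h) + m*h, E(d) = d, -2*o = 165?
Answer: 20852964240/7 ≈ 2.9790e+9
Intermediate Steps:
o = -165/2 (o = -½*165 = -165/2 ≈ -82.500)
S = -165/14 (S = -165/2/7 = -165/2*⅐ = -165/14 ≈ -11.786)
v(m, h) = 110*m - 165*h/14 + h*m (v(m, h) = (110*m - 165*h/14) + m*h = (110*m - 165*h/14) + h*m = 110*m - 165*h/14 + h*m)
(-37165 + v(-50, 160))*(-30433 - 26255) = (-37165 + (110*(-50) - 165/14*160 + 160*(-50)))*(-30433 - 26255) = (-37165 + (-5500 - 13200/7 - 8000))*(-56688) = (-37165 - 107700/7)*(-56688) = -367855/7*(-56688) = 20852964240/7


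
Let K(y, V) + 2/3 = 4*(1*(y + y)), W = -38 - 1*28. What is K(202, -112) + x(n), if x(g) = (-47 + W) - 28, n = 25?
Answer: 4423/3 ≈ 1474.3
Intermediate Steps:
W = -66 (W = -38 - 28 = -66)
K(y, V) = -⅔ + 8*y (K(y, V) = -⅔ + 4*(1*(y + y)) = -⅔ + 4*(1*(2*y)) = -⅔ + 4*(2*y) = -⅔ + 8*y)
x(g) = -141 (x(g) = (-47 - 66) - 28 = -113 - 28 = -141)
K(202, -112) + x(n) = (-⅔ + 8*202) - 141 = (-⅔ + 1616) - 141 = 4846/3 - 141 = 4423/3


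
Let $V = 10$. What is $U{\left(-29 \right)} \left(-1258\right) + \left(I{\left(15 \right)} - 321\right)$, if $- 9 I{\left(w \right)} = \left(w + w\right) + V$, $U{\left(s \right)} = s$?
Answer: $\frac{325409}{9} \approx 36157.0$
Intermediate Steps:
$I{\left(w \right)} = - \frac{10}{9} - \frac{2 w}{9}$ ($I{\left(w \right)} = - \frac{\left(w + w\right) + 10}{9} = - \frac{2 w + 10}{9} = - \frac{10 + 2 w}{9} = - \frac{10}{9} - \frac{2 w}{9}$)
$U{\left(-29 \right)} \left(-1258\right) + \left(I{\left(15 \right)} - 321\right) = \left(-29\right) \left(-1258\right) - \frac{2929}{9} = 36482 - \frac{2929}{9} = \frac{325409}{9}$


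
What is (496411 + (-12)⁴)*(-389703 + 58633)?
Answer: -171211857290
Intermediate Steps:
(496411 + (-12)⁴)*(-389703 + 58633) = (496411 + 20736)*(-331070) = 517147*(-331070) = -171211857290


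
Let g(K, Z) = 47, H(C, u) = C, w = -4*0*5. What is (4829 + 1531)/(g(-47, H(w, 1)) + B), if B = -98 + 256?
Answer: 1272/41 ≈ 31.024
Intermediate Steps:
w = 0 (w = 0*5 = 0)
B = 158
(4829 + 1531)/(g(-47, H(w, 1)) + B) = (4829 + 1531)/(47 + 158) = 6360/205 = 6360*(1/205) = 1272/41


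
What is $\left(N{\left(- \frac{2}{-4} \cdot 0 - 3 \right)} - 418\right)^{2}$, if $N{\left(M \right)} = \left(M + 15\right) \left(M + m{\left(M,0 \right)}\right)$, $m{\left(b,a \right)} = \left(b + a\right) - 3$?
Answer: $276676$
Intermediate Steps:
$m{\left(b,a \right)} = -3 + a + b$ ($m{\left(b,a \right)} = \left(a + b\right) - 3 = -3 + a + b$)
$N{\left(M \right)} = \left(-3 + 2 M\right) \left(15 + M\right)$ ($N{\left(M \right)} = \left(M + 15\right) \left(M + \left(-3 + 0 + M\right)\right) = \left(15 + M\right) \left(M + \left(-3 + M\right)\right) = \left(15 + M\right) \left(-3 + 2 M\right) = \left(-3 + 2 M\right) \left(15 + M\right)$)
$\left(N{\left(- \frac{2}{-4} \cdot 0 - 3 \right)} - 418\right)^{2} = \left(\left(-45 + 2 \left(- \frac{2}{-4} \cdot 0 - 3\right)^{2} + 27 \left(- \frac{2}{-4} \cdot 0 - 3\right)\right) - 418\right)^{2} = \left(\left(-45 + 2 \left(\left(-2\right) \left(- \frac{1}{4}\right) 0 - 3\right)^{2} + 27 \left(\left(-2\right) \left(- \frac{1}{4}\right) 0 - 3\right)\right) - 418\right)^{2} = \left(\left(-45 + 2 \left(\frac{1}{2} \cdot 0 - 3\right)^{2} + 27 \left(\frac{1}{2} \cdot 0 - 3\right)\right) - 418\right)^{2} = \left(\left(-45 + 2 \left(0 - 3\right)^{2} + 27 \left(0 - 3\right)\right) - 418\right)^{2} = \left(\left(-45 + 2 \left(-3\right)^{2} + 27 \left(-3\right)\right) - 418\right)^{2} = \left(\left(-45 + 2 \cdot 9 - 81\right) - 418\right)^{2} = \left(\left(-45 + 18 - 81\right) - 418\right)^{2} = \left(-108 - 418\right)^{2} = \left(-526\right)^{2} = 276676$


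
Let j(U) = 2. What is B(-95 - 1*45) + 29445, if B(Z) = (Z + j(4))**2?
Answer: 48489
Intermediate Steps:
B(Z) = (2 + Z)**2 (B(Z) = (Z + 2)**2 = (2 + Z)**2)
B(-95 - 1*45) + 29445 = (2 + (-95 - 1*45))**2 + 29445 = (2 + (-95 - 45))**2 + 29445 = (2 - 140)**2 + 29445 = (-138)**2 + 29445 = 19044 + 29445 = 48489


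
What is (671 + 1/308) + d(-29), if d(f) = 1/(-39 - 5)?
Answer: 103331/154 ≈ 670.98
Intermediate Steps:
d(f) = -1/44 (d(f) = 1/(-44) = -1/44)
(671 + 1/308) + d(-29) = (671 + 1/308) - 1/44 = 206669/308 - 1/44 = 103331/154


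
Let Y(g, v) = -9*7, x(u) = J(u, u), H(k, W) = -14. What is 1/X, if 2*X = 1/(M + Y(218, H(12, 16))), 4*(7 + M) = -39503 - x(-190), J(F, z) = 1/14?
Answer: -556963/28 ≈ -19892.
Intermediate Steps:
J(F, z) = 1/14
x(u) = 1/14
Y(g, v) = -63
M = -553435/56 (M = -7 + (-39503 - 1*1/14)/4 = -7 + (-39503 - 1/14)/4 = -7 + (¼)*(-553043/14) = -7 - 553043/56 = -553435/56 ≈ -9882.8)
X = -28/556963 (X = 1/(2*(-553435/56 - 63)) = 1/(2*(-556963/56)) = (½)*(-56/556963) = -28/556963 ≈ -5.0273e-5)
1/X = 1/(-28/556963) = -556963/28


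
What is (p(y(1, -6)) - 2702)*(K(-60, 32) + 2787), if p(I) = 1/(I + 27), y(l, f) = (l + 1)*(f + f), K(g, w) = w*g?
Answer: -2342345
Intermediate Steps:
K(g, w) = g*w
y(l, f) = 2*f*(1 + l) (y(l, f) = (1 + l)*(2*f) = 2*f*(1 + l))
p(I) = 1/(27 + I)
(p(y(1, -6)) - 2702)*(K(-60, 32) + 2787) = (1/(27 + 2*(-6)*(1 + 1)) - 2702)*(-60*32 + 2787) = (1/(27 + 2*(-6)*2) - 2702)*(-1920 + 2787) = (1/(27 - 24) - 2702)*867 = (1/3 - 2702)*867 = -8105/3*867 = -2342345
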